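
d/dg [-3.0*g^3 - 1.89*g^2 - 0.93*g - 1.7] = -9.0*g^2 - 3.78*g - 0.93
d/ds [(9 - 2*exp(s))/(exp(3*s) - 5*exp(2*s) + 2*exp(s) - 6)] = (4*exp(3*s) - 37*exp(2*s) + 90*exp(s) - 6)*exp(s)/(exp(6*s) - 10*exp(5*s) + 29*exp(4*s) - 32*exp(3*s) + 64*exp(2*s) - 24*exp(s) + 36)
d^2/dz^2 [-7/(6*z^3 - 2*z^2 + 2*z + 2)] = 7*((9*z - 1)*(3*z^3 - z^2 + z + 1) - (9*z^2 - 2*z + 1)^2)/(3*z^3 - z^2 + z + 1)^3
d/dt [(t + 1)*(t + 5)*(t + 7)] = 3*t^2 + 26*t + 47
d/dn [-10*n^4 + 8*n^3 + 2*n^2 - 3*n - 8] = -40*n^3 + 24*n^2 + 4*n - 3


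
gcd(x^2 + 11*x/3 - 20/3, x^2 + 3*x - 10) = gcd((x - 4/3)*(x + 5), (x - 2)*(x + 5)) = x + 5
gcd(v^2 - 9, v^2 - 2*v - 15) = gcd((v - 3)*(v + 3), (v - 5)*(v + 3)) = v + 3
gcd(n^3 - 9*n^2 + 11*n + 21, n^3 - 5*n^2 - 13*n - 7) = n^2 - 6*n - 7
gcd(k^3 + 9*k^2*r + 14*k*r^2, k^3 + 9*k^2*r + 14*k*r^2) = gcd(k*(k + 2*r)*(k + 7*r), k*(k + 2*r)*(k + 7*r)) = k^3 + 9*k^2*r + 14*k*r^2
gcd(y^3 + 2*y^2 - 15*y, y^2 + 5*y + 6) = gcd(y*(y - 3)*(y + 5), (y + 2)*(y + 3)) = 1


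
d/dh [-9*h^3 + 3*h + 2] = 3 - 27*h^2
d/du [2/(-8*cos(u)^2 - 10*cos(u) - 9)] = -4*(8*cos(u) + 5)*sin(u)/(8*cos(u)^2 + 10*cos(u) + 9)^2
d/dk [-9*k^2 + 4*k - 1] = 4 - 18*k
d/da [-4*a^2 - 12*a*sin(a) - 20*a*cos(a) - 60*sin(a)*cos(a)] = 20*a*sin(a) - 12*a*cos(a) - 8*a - 12*sin(a) - 20*cos(a) - 60*cos(2*a)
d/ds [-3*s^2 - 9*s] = -6*s - 9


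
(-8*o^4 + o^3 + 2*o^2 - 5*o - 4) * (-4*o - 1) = 32*o^5 + 4*o^4 - 9*o^3 + 18*o^2 + 21*o + 4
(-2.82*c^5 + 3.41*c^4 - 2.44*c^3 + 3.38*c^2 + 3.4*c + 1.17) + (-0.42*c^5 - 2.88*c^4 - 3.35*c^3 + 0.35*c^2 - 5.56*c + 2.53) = -3.24*c^5 + 0.53*c^4 - 5.79*c^3 + 3.73*c^2 - 2.16*c + 3.7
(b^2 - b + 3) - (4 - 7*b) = b^2 + 6*b - 1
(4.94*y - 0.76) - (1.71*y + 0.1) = 3.23*y - 0.86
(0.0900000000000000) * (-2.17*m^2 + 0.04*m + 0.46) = -0.1953*m^2 + 0.0036*m + 0.0414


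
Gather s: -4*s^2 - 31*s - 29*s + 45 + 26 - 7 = -4*s^2 - 60*s + 64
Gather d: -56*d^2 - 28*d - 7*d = -56*d^2 - 35*d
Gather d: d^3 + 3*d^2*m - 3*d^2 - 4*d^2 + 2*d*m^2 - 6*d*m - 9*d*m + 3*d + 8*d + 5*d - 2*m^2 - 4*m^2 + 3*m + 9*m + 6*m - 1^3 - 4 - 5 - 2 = d^3 + d^2*(3*m - 7) + d*(2*m^2 - 15*m + 16) - 6*m^2 + 18*m - 12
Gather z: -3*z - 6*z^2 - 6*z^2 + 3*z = -12*z^2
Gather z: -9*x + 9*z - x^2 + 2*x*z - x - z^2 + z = -x^2 - 10*x - z^2 + z*(2*x + 10)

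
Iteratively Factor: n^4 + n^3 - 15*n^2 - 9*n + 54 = (n - 2)*(n^3 + 3*n^2 - 9*n - 27) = (n - 3)*(n - 2)*(n^2 + 6*n + 9) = (n - 3)*(n - 2)*(n + 3)*(n + 3)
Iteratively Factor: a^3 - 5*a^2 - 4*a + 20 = (a + 2)*(a^2 - 7*a + 10) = (a - 5)*(a + 2)*(a - 2)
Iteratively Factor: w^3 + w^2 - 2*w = (w)*(w^2 + w - 2) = w*(w - 1)*(w + 2)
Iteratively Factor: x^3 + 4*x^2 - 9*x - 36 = (x + 3)*(x^2 + x - 12) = (x + 3)*(x + 4)*(x - 3)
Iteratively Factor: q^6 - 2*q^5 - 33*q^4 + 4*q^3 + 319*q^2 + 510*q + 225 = (q + 1)*(q^5 - 3*q^4 - 30*q^3 + 34*q^2 + 285*q + 225) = (q + 1)*(q + 3)*(q^4 - 6*q^3 - 12*q^2 + 70*q + 75) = (q - 5)*(q + 1)*(q + 3)*(q^3 - q^2 - 17*q - 15) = (q - 5)*(q + 1)*(q + 3)^2*(q^2 - 4*q - 5) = (q - 5)^2*(q + 1)*(q + 3)^2*(q + 1)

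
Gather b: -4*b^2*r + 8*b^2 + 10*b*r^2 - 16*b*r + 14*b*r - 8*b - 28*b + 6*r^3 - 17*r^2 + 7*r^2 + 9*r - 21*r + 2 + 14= b^2*(8 - 4*r) + b*(10*r^2 - 2*r - 36) + 6*r^3 - 10*r^2 - 12*r + 16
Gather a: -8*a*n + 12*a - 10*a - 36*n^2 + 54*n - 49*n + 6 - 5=a*(2 - 8*n) - 36*n^2 + 5*n + 1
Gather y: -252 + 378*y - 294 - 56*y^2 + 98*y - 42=-56*y^2 + 476*y - 588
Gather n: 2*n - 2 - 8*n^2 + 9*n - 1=-8*n^2 + 11*n - 3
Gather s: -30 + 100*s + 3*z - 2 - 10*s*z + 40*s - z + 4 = s*(140 - 10*z) + 2*z - 28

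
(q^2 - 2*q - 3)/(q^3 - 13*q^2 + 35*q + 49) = (q - 3)/(q^2 - 14*q + 49)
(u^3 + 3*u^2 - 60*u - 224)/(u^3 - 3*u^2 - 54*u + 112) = (u + 4)/(u - 2)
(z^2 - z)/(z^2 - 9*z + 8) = z/(z - 8)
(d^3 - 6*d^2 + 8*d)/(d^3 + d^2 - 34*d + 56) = d/(d + 7)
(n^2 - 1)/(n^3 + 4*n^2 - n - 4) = 1/(n + 4)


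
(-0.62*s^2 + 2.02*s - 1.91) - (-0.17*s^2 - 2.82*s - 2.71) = -0.45*s^2 + 4.84*s + 0.8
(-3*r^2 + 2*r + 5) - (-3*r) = -3*r^2 + 5*r + 5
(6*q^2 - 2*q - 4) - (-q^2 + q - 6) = 7*q^2 - 3*q + 2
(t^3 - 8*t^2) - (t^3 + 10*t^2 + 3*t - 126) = -18*t^2 - 3*t + 126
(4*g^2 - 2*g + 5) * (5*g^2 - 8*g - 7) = 20*g^4 - 42*g^3 + 13*g^2 - 26*g - 35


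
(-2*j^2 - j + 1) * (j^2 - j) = -2*j^4 + j^3 + 2*j^2 - j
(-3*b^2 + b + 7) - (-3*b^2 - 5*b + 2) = 6*b + 5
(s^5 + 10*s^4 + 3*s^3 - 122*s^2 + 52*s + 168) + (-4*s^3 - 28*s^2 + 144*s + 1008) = s^5 + 10*s^4 - s^3 - 150*s^2 + 196*s + 1176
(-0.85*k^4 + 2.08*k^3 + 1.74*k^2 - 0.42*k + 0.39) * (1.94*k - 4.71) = -1.649*k^5 + 8.0387*k^4 - 6.4212*k^3 - 9.0102*k^2 + 2.7348*k - 1.8369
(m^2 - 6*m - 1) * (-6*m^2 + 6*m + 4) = -6*m^4 + 42*m^3 - 26*m^2 - 30*m - 4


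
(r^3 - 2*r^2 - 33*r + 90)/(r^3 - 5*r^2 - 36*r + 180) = (r - 3)/(r - 6)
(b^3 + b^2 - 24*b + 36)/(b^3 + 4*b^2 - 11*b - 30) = (b^2 + 4*b - 12)/(b^2 + 7*b + 10)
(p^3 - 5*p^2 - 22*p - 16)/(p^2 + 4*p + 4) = (p^2 - 7*p - 8)/(p + 2)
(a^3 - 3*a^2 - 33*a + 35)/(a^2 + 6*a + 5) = (a^2 - 8*a + 7)/(a + 1)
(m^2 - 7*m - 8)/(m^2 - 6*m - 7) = (m - 8)/(m - 7)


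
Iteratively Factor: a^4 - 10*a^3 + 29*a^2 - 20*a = (a - 5)*(a^3 - 5*a^2 + 4*a) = (a - 5)*(a - 4)*(a^2 - a) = (a - 5)*(a - 4)*(a - 1)*(a)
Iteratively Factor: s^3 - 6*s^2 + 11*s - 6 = (s - 1)*(s^2 - 5*s + 6) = (s - 2)*(s - 1)*(s - 3)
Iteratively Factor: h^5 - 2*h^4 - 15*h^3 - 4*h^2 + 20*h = (h + 2)*(h^4 - 4*h^3 - 7*h^2 + 10*h) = (h + 2)^2*(h^3 - 6*h^2 + 5*h) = (h - 1)*(h + 2)^2*(h^2 - 5*h) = (h - 5)*(h - 1)*(h + 2)^2*(h)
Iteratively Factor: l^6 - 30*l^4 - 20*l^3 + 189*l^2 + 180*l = (l - 5)*(l^5 + 5*l^4 - 5*l^3 - 45*l^2 - 36*l) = (l - 5)*(l + 4)*(l^4 + l^3 - 9*l^2 - 9*l) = l*(l - 5)*(l + 4)*(l^3 + l^2 - 9*l - 9) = l*(l - 5)*(l + 3)*(l + 4)*(l^2 - 2*l - 3) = l*(l - 5)*(l - 3)*(l + 3)*(l + 4)*(l + 1)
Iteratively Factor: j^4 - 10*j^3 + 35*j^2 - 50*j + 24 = (j - 1)*(j^3 - 9*j^2 + 26*j - 24) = (j - 2)*(j - 1)*(j^2 - 7*j + 12) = (j - 4)*(j - 2)*(j - 1)*(j - 3)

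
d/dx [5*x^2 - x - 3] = 10*x - 1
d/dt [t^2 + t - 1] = 2*t + 1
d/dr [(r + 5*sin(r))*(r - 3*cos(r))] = (r + 5*sin(r))*(3*sin(r) + 1) + (r - 3*cos(r))*(5*cos(r) + 1)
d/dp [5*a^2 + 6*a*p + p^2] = 6*a + 2*p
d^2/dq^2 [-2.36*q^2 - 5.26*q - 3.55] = -4.72000000000000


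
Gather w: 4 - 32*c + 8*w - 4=-32*c + 8*w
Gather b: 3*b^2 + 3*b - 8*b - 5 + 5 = 3*b^2 - 5*b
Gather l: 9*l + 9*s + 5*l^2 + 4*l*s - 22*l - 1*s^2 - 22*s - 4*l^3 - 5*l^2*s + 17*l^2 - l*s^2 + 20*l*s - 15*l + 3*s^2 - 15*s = -4*l^3 + l^2*(22 - 5*s) + l*(-s^2 + 24*s - 28) + 2*s^2 - 28*s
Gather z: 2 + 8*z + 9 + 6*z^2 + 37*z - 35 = 6*z^2 + 45*z - 24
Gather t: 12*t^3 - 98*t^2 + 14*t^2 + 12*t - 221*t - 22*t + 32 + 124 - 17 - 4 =12*t^3 - 84*t^2 - 231*t + 135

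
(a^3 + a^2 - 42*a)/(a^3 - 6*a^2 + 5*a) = (a^2 + a - 42)/(a^2 - 6*a + 5)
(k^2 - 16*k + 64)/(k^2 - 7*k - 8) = (k - 8)/(k + 1)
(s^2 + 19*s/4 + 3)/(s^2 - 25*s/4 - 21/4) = (s + 4)/(s - 7)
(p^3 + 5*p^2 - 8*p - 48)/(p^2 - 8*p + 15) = (p^2 + 8*p + 16)/(p - 5)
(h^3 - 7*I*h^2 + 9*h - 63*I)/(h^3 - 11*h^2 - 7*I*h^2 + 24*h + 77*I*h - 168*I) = (h^2 + 9)/(h^2 - 11*h + 24)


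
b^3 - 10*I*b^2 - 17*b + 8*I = (b - 8*I)*(b - I)^2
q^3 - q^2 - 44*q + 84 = (q - 6)*(q - 2)*(q + 7)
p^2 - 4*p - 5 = (p - 5)*(p + 1)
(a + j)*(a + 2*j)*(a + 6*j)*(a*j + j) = a^4*j + 9*a^3*j^2 + a^3*j + 20*a^2*j^3 + 9*a^2*j^2 + 12*a*j^4 + 20*a*j^3 + 12*j^4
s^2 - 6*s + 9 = (s - 3)^2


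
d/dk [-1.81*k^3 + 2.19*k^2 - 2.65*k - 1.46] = -5.43*k^2 + 4.38*k - 2.65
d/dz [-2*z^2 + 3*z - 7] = 3 - 4*z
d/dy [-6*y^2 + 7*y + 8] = 7 - 12*y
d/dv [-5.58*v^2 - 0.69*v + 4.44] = -11.16*v - 0.69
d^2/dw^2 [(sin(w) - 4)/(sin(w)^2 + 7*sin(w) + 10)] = (-sin(w)^5 + 23*sin(w)^4 + 146*sin(w)^3 + 82*sin(w)^2 - 608*sin(w) - 452)/(sin(w)^2 + 7*sin(w) + 10)^3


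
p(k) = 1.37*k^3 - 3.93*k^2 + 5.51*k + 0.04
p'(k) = 4.11*k^2 - 7.86*k + 5.51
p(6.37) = 229.78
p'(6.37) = 122.21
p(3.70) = 36.02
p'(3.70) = 32.69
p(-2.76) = -73.91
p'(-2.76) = 58.51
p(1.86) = 5.51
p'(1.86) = 5.11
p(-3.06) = -92.87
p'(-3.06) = 68.05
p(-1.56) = -23.32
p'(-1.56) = 27.77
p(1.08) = 3.13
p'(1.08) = 1.82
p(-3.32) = -111.71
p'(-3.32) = 76.91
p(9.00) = 730.03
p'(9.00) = 267.68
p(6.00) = 187.54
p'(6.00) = 106.31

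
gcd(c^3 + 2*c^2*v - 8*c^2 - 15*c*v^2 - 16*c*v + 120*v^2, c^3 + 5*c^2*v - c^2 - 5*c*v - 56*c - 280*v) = c^2 + 5*c*v - 8*c - 40*v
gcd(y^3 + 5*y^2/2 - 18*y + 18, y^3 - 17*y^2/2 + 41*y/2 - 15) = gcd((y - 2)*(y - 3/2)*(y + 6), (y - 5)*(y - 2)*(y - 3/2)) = y^2 - 7*y/2 + 3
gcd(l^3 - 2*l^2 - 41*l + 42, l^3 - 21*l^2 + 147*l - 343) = l - 7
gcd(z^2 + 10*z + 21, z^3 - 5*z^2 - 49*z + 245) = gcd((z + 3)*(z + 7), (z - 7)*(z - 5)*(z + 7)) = z + 7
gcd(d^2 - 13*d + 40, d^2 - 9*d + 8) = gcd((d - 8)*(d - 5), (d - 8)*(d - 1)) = d - 8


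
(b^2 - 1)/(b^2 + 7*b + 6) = (b - 1)/(b + 6)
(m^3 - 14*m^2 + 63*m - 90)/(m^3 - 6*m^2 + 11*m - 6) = (m^2 - 11*m + 30)/(m^2 - 3*m + 2)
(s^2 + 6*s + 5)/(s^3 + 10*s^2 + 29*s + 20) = 1/(s + 4)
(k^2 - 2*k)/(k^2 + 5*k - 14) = k/(k + 7)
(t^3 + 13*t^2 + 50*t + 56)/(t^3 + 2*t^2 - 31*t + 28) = (t^2 + 6*t + 8)/(t^2 - 5*t + 4)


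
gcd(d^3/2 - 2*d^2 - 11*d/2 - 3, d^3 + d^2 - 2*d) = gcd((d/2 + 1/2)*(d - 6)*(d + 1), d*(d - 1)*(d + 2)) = 1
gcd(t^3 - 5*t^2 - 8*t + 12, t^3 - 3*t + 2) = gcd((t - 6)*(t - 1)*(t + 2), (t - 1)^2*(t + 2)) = t^2 + t - 2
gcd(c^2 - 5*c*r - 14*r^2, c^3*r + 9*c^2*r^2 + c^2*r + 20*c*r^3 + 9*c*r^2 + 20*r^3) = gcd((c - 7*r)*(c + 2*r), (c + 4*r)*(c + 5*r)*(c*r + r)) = 1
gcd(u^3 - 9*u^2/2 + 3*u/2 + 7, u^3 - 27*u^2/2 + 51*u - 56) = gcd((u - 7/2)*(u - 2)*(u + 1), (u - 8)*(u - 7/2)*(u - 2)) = u^2 - 11*u/2 + 7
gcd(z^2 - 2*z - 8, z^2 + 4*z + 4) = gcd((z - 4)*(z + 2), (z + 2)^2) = z + 2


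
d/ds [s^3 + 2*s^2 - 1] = s*(3*s + 4)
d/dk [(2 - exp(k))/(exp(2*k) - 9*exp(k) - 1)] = ((exp(k) - 2)*(2*exp(k) - 9) - exp(2*k) + 9*exp(k) + 1)*exp(k)/(-exp(2*k) + 9*exp(k) + 1)^2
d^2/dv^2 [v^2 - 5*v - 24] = 2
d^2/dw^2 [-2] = 0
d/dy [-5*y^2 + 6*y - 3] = 6 - 10*y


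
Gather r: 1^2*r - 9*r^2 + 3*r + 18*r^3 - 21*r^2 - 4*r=18*r^3 - 30*r^2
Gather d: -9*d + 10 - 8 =2 - 9*d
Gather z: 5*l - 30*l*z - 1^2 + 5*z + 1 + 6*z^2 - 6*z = 5*l + 6*z^2 + z*(-30*l - 1)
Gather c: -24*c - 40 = -24*c - 40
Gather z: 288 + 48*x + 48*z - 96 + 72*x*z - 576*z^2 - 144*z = 48*x - 576*z^2 + z*(72*x - 96) + 192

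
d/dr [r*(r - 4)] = 2*r - 4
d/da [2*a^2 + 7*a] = 4*a + 7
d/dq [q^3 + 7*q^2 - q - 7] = 3*q^2 + 14*q - 1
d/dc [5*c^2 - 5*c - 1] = 10*c - 5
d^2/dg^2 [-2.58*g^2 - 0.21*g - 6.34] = -5.16000000000000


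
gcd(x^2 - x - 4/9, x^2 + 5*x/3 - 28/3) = 1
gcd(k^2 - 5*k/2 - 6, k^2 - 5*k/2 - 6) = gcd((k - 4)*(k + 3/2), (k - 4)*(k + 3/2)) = k^2 - 5*k/2 - 6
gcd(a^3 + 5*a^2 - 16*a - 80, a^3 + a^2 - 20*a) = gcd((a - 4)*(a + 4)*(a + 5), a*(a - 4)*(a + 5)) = a^2 + a - 20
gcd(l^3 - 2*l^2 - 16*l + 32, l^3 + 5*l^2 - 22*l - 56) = l - 4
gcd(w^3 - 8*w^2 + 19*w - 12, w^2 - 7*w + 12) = w^2 - 7*w + 12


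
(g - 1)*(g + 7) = g^2 + 6*g - 7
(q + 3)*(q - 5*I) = q^2 + 3*q - 5*I*q - 15*I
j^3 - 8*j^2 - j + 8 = (j - 8)*(j - 1)*(j + 1)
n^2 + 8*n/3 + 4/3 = (n + 2/3)*(n + 2)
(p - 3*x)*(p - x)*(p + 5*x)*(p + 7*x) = p^4 + 8*p^3*x - 10*p^2*x^2 - 104*p*x^3 + 105*x^4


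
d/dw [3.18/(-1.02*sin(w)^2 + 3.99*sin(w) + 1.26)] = (6.4872*sin(w) - 12.6882)*cos(w)/(-1.02*sin(w)^2 + 3.99*sin(w) + 1.26)^2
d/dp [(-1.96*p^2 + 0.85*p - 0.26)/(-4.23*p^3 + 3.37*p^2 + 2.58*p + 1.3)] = (-8.2908*p^4 + 7.191*p^3 - 11.2207*p^2 - 3.3436*p + 1.7758)/(17.8929*p^6 - 28.5102*p^5 - 10.4699*p^4 + 6.3912*p^3 + 15.4184*p^2 + 6.708*p + 1.69)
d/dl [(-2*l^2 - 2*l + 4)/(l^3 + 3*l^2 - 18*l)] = 2*(l^4 + 2*l^3 + 15*l^2 - 12*l + 36)/(l^2*(l^4 + 6*l^3 - 27*l^2 - 108*l + 324))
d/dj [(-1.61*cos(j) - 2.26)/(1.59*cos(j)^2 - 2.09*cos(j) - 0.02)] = (-2.5599*cos(j)^2 - 7.1868*cos(j) + 4.6912)*sin(j)/(2.5281*cos(j)^4 - 6.6462*cos(j)^3 + 4.3045*cos(j)^2 + 0.0836*cos(j) + 0.0004)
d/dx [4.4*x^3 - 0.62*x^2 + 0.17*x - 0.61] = 13.2*x^2 - 1.24*x + 0.17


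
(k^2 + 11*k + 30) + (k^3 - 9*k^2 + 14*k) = k^3 - 8*k^2 + 25*k + 30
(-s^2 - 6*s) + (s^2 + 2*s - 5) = -4*s - 5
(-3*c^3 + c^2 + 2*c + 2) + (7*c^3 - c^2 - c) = 4*c^3 + c + 2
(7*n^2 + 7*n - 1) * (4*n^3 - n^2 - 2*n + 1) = 28*n^5 + 21*n^4 - 25*n^3 - 6*n^2 + 9*n - 1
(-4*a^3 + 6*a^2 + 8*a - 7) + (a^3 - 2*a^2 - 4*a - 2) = -3*a^3 + 4*a^2 + 4*a - 9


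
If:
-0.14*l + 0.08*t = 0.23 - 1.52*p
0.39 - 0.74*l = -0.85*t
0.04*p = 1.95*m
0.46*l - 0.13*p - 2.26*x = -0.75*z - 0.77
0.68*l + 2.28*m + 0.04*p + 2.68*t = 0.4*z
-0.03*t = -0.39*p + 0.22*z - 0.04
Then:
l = 0.47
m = 0.00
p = 0.20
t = -0.05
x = 0.60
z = 0.54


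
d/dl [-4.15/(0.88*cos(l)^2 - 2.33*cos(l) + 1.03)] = (9.6695 - 7.304*cos(l))*sin(l)/(0.88*cos(l)^2 - 2.33*cos(l) + 1.03)^2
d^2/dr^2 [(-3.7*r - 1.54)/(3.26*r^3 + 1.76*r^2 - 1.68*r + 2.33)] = (-235.93272*r^5 - 323.772768*r^4 - 204.825024*r^3 + 359.237328*r^2 + 188.543784*r - 25.029088)/(34.645976*r^9 + 56.113728*r^8 - 23.268576*r^7 + 21.903692*r^6 + 92.202816*r^5 - 40.011168*r^4 + 7.01694600000001*r^3 + 48.393168*r^2 - 27.361656*r + 12.649337)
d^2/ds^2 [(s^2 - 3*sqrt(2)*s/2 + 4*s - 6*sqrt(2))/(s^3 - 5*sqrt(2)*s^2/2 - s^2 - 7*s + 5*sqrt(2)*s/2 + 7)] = 2*(4*s^6 - 18*sqrt(2)*s^5 + 48*s^5 - 276*sqrt(2)*s^4 + 126*s^4 + 49*sqrt(2)*s^3 + 1084*s^3 - 1668*s^2 - 6*sqrt(2)*s^2 - 2454*s + 1614*sqrt(2)*s - 2218*sqrt(2) + 2030)/(4*s^9 - 30*sqrt(2)*s^8 - 12*s^8 + 78*s^7 + 90*sqrt(2)*s^7 - 202*s^6 + 205*sqrt(2)*s^6 - 855*sqrt(2)*s^5 - 264*s^5 - 585*sqrt(2)*s^4 + 1320*s^4 - 2758*s^3 + 4115*sqrt(2)*s^3 - 4410*sqrt(2)*s^2 + 4578*s^2 - 4116*s + 1470*sqrt(2)*s + 1372)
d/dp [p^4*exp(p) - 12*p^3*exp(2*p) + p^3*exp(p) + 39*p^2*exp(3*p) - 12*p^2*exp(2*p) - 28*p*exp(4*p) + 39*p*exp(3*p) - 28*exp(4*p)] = (p^4 - 24*p^3*exp(p) + 5*p^3 + 117*p^2*exp(2*p) - 60*p^2*exp(p) + 3*p^2 - 112*p*exp(3*p) + 195*p*exp(2*p) - 24*p*exp(p) - 140*exp(3*p) + 39*exp(2*p))*exp(p)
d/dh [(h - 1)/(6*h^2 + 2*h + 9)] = (-6*h^2 + 12*h + 11)/(36*h^4 + 24*h^3 + 112*h^2 + 36*h + 81)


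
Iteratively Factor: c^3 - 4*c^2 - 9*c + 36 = (c - 4)*(c^2 - 9) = (c - 4)*(c + 3)*(c - 3)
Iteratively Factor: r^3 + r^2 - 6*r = (r - 2)*(r^2 + 3*r) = r*(r - 2)*(r + 3)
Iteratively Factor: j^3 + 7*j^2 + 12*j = (j + 3)*(j^2 + 4*j) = (j + 3)*(j + 4)*(j)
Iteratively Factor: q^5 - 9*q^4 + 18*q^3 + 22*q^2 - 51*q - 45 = (q - 3)*(q^4 - 6*q^3 + 22*q + 15) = (q - 3)*(q + 1)*(q^3 - 7*q^2 + 7*q + 15) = (q - 5)*(q - 3)*(q + 1)*(q^2 - 2*q - 3) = (q - 5)*(q - 3)^2*(q + 1)*(q + 1)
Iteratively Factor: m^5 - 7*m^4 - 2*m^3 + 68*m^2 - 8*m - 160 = (m - 5)*(m^4 - 2*m^3 - 12*m^2 + 8*m + 32) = (m - 5)*(m - 4)*(m^3 + 2*m^2 - 4*m - 8) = (m - 5)*(m - 4)*(m + 2)*(m^2 - 4) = (m - 5)*(m - 4)*(m + 2)^2*(m - 2)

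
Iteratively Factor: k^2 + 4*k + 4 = (k + 2)*(k + 2)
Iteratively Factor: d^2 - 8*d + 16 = (d - 4)*(d - 4)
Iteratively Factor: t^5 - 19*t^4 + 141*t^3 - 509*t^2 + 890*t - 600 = (t - 3)*(t^4 - 16*t^3 + 93*t^2 - 230*t + 200) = (t - 4)*(t - 3)*(t^3 - 12*t^2 + 45*t - 50) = (t - 5)*(t - 4)*(t - 3)*(t^2 - 7*t + 10) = (t - 5)*(t - 4)*(t - 3)*(t - 2)*(t - 5)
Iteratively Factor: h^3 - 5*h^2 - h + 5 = (h - 1)*(h^2 - 4*h - 5) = (h - 1)*(h + 1)*(h - 5)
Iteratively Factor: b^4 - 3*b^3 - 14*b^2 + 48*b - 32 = (b - 1)*(b^3 - 2*b^2 - 16*b + 32) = (b - 4)*(b - 1)*(b^2 + 2*b - 8) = (b - 4)*(b - 1)*(b + 4)*(b - 2)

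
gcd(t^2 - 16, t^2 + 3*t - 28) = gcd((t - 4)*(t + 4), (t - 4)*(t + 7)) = t - 4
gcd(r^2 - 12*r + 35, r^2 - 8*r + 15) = r - 5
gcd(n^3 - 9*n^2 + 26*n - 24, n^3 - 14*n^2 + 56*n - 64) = n^2 - 6*n + 8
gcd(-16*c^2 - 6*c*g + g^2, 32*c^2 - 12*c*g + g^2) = 8*c - g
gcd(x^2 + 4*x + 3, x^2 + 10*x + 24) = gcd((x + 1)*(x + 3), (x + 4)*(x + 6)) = 1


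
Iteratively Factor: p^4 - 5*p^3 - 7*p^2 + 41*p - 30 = (p - 2)*(p^3 - 3*p^2 - 13*p + 15) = (p - 5)*(p - 2)*(p^2 + 2*p - 3) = (p - 5)*(p - 2)*(p - 1)*(p + 3)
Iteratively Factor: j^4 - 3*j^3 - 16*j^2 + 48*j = (j)*(j^3 - 3*j^2 - 16*j + 48) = j*(j - 3)*(j^2 - 16) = j*(j - 4)*(j - 3)*(j + 4)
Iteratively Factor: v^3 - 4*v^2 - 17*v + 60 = (v - 3)*(v^2 - v - 20) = (v - 5)*(v - 3)*(v + 4)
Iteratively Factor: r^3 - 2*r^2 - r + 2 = (r - 1)*(r^2 - r - 2) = (r - 1)*(r + 1)*(r - 2)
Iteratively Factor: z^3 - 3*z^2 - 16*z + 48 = (z + 4)*(z^2 - 7*z + 12) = (z - 3)*(z + 4)*(z - 4)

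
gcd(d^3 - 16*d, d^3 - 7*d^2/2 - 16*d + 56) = d^2 - 16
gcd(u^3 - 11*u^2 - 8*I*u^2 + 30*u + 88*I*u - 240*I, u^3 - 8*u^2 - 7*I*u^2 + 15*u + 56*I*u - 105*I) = u - 5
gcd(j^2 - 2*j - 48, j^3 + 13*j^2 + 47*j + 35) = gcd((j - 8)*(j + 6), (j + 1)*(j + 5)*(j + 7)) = 1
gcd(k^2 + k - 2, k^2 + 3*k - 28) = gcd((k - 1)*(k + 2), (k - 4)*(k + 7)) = 1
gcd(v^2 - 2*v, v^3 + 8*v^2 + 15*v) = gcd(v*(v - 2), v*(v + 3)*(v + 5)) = v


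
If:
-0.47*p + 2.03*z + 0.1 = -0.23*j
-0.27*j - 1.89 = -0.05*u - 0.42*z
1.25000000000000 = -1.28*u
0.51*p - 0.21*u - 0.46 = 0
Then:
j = -6.02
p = 0.50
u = -0.98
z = 0.75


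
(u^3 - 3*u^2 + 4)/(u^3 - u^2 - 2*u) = (u - 2)/u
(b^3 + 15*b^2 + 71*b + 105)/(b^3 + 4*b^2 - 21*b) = (b^2 + 8*b + 15)/(b*(b - 3))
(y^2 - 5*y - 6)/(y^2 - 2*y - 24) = (y + 1)/(y + 4)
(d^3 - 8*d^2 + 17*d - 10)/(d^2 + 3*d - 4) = (d^2 - 7*d + 10)/(d + 4)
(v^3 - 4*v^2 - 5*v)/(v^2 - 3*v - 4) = v*(v - 5)/(v - 4)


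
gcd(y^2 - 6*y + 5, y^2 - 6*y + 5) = y^2 - 6*y + 5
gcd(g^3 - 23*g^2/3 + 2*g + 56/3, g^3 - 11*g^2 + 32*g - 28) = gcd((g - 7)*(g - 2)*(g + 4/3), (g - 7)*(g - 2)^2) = g^2 - 9*g + 14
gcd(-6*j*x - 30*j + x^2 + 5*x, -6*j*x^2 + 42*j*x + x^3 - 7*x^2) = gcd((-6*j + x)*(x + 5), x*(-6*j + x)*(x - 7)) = -6*j + x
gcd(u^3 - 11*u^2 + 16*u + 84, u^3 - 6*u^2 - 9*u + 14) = u^2 - 5*u - 14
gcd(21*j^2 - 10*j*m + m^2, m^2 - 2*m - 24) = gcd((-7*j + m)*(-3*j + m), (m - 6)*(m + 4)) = 1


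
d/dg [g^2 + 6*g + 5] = 2*g + 6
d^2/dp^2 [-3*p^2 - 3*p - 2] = -6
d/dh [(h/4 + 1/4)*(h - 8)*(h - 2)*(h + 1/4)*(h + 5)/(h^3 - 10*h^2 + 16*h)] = h/2 + 25/16 - 5/(16*h^2)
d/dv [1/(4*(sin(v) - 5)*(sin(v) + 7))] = -(sin(v) + 1)*cos(v)/(2*(sin(v) - 5)^2*(sin(v) + 7)^2)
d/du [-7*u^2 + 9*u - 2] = 9 - 14*u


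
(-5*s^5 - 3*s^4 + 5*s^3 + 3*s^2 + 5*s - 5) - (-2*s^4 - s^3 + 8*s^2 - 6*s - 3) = -5*s^5 - s^4 + 6*s^3 - 5*s^2 + 11*s - 2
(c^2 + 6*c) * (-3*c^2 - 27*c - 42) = -3*c^4 - 45*c^3 - 204*c^2 - 252*c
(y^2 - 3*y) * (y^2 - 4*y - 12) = y^4 - 7*y^3 + 36*y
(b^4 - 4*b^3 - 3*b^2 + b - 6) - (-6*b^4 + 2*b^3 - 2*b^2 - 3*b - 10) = 7*b^4 - 6*b^3 - b^2 + 4*b + 4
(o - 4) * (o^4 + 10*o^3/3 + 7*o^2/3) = o^5 - 2*o^4/3 - 11*o^3 - 28*o^2/3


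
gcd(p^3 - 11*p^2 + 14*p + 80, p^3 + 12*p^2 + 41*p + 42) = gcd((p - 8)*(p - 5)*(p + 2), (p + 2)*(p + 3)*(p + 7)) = p + 2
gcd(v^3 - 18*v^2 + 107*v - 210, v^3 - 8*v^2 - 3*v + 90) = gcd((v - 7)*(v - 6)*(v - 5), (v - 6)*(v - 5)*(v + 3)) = v^2 - 11*v + 30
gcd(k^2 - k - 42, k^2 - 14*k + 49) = k - 7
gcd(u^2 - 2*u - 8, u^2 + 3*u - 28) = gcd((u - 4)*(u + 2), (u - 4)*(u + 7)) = u - 4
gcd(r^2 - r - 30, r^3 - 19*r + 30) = r + 5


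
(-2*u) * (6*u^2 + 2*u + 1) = -12*u^3 - 4*u^2 - 2*u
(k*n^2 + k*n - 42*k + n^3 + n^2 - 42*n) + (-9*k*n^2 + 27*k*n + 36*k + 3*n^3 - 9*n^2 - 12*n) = -8*k*n^2 + 28*k*n - 6*k + 4*n^3 - 8*n^2 - 54*n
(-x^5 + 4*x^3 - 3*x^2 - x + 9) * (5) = -5*x^5 + 20*x^3 - 15*x^2 - 5*x + 45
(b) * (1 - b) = -b^2 + b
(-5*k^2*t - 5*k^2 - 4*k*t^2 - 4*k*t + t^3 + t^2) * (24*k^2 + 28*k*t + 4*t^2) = -120*k^4*t - 120*k^4 - 236*k^3*t^2 - 236*k^3*t - 108*k^2*t^3 - 108*k^2*t^2 + 12*k*t^4 + 12*k*t^3 + 4*t^5 + 4*t^4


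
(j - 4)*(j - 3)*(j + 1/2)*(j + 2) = j^4 - 9*j^3/2 - 9*j^2/2 + 23*j + 12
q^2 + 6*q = q*(q + 6)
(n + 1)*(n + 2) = n^2 + 3*n + 2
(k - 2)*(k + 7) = k^2 + 5*k - 14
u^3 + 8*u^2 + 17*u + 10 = (u + 1)*(u + 2)*(u + 5)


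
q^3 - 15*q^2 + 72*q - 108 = (q - 6)^2*(q - 3)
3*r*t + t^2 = t*(3*r + t)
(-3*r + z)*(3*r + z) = -9*r^2 + z^2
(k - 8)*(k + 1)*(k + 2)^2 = k^4 - 3*k^3 - 32*k^2 - 60*k - 32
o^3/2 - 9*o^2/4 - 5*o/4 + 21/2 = (o/2 + 1)*(o - 7/2)*(o - 3)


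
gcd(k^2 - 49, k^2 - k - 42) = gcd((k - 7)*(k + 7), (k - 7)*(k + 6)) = k - 7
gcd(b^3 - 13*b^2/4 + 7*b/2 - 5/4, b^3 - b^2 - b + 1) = b^2 - 2*b + 1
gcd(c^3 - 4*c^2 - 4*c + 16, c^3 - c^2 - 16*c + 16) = c - 4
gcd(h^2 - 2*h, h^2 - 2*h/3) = h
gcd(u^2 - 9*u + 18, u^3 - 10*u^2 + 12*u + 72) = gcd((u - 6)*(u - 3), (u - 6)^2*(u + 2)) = u - 6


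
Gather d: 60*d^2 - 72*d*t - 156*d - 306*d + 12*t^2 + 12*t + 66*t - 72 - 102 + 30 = 60*d^2 + d*(-72*t - 462) + 12*t^2 + 78*t - 144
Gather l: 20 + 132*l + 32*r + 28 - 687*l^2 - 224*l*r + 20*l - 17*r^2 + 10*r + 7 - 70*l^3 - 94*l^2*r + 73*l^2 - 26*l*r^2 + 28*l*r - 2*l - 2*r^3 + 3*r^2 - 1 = -70*l^3 + l^2*(-94*r - 614) + l*(-26*r^2 - 196*r + 150) - 2*r^3 - 14*r^2 + 42*r + 54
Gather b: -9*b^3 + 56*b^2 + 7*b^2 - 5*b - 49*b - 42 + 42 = -9*b^3 + 63*b^2 - 54*b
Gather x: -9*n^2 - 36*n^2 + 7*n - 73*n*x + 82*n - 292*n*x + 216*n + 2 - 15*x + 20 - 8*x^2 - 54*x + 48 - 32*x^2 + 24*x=-45*n^2 + 305*n - 40*x^2 + x*(-365*n - 45) + 70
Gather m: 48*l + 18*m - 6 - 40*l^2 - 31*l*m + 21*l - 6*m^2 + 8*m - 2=-40*l^2 + 69*l - 6*m^2 + m*(26 - 31*l) - 8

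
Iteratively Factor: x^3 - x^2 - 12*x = (x - 4)*(x^2 + 3*x) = x*(x - 4)*(x + 3)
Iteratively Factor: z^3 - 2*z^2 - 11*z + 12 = (z - 1)*(z^2 - z - 12) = (z - 1)*(z + 3)*(z - 4)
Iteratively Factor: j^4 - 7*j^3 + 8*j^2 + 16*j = (j + 1)*(j^3 - 8*j^2 + 16*j) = (j - 4)*(j + 1)*(j^2 - 4*j) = j*(j - 4)*(j + 1)*(j - 4)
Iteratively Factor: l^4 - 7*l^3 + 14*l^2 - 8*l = (l)*(l^3 - 7*l^2 + 14*l - 8) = l*(l - 2)*(l^2 - 5*l + 4) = l*(l - 4)*(l - 2)*(l - 1)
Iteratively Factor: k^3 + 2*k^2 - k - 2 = (k - 1)*(k^2 + 3*k + 2) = (k - 1)*(k + 1)*(k + 2)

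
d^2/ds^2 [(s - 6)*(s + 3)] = 2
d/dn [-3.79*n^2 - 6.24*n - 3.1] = -7.58*n - 6.24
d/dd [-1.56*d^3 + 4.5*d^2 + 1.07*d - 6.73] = -4.68*d^2 + 9.0*d + 1.07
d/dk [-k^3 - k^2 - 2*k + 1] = -3*k^2 - 2*k - 2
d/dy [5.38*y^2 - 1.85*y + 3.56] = 10.76*y - 1.85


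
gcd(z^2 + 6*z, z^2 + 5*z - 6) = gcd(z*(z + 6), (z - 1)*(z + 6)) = z + 6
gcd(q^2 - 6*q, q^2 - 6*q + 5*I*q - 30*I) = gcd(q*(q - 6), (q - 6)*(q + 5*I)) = q - 6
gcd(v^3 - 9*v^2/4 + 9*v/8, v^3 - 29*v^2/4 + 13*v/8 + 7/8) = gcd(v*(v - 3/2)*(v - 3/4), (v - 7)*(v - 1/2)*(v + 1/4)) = 1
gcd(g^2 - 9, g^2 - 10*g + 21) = g - 3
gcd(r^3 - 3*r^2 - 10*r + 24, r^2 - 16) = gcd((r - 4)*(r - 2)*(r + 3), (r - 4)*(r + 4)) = r - 4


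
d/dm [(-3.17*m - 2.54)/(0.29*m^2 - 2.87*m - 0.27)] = (0.9193*m^2 + 1.4732*m - 6.4339)/(0.0841*m^4 - 1.6646*m^3 + 8.0803*m^2 + 1.5498*m + 0.0729)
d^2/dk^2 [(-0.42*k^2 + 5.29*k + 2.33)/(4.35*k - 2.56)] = (200.492706 - 2.8421709430404e-14*k)/(82.312875*k^3 - 145.3248*k^2 + 85.52448*k - 16.777216)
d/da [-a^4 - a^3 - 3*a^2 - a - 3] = -4*a^3 - 3*a^2 - 6*a - 1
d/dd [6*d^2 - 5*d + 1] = 12*d - 5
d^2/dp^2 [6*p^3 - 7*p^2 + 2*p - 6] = 36*p - 14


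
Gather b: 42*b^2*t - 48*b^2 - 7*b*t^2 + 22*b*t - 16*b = b^2*(42*t - 48) + b*(-7*t^2 + 22*t - 16)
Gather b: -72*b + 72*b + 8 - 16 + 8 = 0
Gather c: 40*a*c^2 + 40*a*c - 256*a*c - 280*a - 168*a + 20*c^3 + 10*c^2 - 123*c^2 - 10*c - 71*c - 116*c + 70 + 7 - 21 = -448*a + 20*c^3 + c^2*(40*a - 113) + c*(-216*a - 197) + 56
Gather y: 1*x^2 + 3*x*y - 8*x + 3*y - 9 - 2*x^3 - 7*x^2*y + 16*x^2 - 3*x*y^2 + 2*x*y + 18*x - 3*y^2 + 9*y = -2*x^3 + 17*x^2 + 10*x + y^2*(-3*x - 3) + y*(-7*x^2 + 5*x + 12) - 9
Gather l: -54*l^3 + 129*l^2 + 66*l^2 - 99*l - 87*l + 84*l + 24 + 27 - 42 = -54*l^3 + 195*l^2 - 102*l + 9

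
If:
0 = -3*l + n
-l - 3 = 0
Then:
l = -3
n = -9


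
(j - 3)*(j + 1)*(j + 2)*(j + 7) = j^4 + 7*j^3 - 7*j^2 - 55*j - 42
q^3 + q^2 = q^2*(q + 1)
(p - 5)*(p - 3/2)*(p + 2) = p^3 - 9*p^2/2 - 11*p/2 + 15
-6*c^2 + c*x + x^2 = (-2*c + x)*(3*c + x)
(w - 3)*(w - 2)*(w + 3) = w^3 - 2*w^2 - 9*w + 18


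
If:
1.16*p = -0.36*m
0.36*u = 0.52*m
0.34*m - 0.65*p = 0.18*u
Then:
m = 0.00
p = 0.00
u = 0.00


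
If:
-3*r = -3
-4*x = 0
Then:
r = 1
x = 0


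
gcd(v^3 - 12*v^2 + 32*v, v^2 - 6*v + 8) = v - 4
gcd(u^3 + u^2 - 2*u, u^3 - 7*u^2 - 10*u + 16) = u^2 + u - 2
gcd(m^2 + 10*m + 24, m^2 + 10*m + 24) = m^2 + 10*m + 24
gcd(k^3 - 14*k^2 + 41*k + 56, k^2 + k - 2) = 1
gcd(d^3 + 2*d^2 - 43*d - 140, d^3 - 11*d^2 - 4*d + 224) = d^2 - 3*d - 28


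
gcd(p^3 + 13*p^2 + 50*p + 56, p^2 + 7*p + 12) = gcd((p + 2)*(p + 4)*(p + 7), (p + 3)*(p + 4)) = p + 4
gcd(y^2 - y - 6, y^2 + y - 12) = y - 3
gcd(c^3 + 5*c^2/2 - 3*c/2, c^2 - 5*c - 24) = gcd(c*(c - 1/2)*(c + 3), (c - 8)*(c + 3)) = c + 3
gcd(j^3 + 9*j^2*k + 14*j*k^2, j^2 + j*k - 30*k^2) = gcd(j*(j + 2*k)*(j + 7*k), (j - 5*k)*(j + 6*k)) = 1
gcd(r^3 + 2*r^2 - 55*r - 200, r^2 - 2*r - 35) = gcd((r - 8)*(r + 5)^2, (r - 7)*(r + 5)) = r + 5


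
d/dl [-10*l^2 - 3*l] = -20*l - 3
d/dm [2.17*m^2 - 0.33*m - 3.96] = 4.34*m - 0.33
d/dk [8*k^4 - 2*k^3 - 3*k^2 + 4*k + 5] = 32*k^3 - 6*k^2 - 6*k + 4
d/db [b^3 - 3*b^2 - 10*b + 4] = 3*b^2 - 6*b - 10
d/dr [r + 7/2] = 1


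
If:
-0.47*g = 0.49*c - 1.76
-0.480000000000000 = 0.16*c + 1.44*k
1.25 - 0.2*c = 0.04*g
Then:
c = 6.95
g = -3.50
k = -1.11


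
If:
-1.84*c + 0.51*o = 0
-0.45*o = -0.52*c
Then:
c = 0.00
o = 0.00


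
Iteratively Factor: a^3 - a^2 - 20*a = (a + 4)*(a^2 - 5*a) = (a - 5)*(a + 4)*(a)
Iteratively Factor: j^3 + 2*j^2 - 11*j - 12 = (j + 1)*(j^2 + j - 12) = (j - 3)*(j + 1)*(j + 4)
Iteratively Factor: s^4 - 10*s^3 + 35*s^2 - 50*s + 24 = (s - 2)*(s^3 - 8*s^2 + 19*s - 12) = (s - 4)*(s - 2)*(s^2 - 4*s + 3) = (s - 4)*(s - 2)*(s - 1)*(s - 3)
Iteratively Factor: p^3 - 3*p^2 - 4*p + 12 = (p - 2)*(p^2 - p - 6) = (p - 3)*(p - 2)*(p + 2)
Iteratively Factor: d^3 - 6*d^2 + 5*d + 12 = (d - 3)*(d^2 - 3*d - 4) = (d - 3)*(d + 1)*(d - 4)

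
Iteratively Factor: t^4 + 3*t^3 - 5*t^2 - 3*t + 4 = (t + 1)*(t^3 + 2*t^2 - 7*t + 4) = (t - 1)*(t + 1)*(t^2 + 3*t - 4) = (t - 1)*(t + 1)*(t + 4)*(t - 1)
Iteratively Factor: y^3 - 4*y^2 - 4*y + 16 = (y + 2)*(y^2 - 6*y + 8) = (y - 4)*(y + 2)*(y - 2)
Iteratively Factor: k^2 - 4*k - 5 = (k - 5)*(k + 1)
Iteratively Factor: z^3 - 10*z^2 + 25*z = (z - 5)*(z^2 - 5*z) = (z - 5)^2*(z)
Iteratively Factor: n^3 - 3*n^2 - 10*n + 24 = (n + 3)*(n^2 - 6*n + 8) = (n - 4)*(n + 3)*(n - 2)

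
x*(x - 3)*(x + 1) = x^3 - 2*x^2 - 3*x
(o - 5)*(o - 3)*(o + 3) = o^3 - 5*o^2 - 9*o + 45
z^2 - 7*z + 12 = (z - 4)*(z - 3)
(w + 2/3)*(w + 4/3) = w^2 + 2*w + 8/9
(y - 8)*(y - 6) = y^2 - 14*y + 48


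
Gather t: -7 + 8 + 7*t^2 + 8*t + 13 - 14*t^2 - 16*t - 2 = -7*t^2 - 8*t + 12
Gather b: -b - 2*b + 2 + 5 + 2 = 9 - 3*b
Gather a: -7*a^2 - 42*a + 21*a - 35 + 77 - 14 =-7*a^2 - 21*a + 28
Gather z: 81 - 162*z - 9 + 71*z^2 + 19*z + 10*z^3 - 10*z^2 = 10*z^3 + 61*z^2 - 143*z + 72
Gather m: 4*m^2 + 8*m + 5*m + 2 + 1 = 4*m^2 + 13*m + 3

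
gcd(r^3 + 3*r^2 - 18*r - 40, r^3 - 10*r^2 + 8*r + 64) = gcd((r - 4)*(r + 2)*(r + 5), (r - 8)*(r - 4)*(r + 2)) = r^2 - 2*r - 8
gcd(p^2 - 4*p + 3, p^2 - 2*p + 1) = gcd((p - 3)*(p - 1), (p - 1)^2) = p - 1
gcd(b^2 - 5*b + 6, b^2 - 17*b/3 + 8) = b - 3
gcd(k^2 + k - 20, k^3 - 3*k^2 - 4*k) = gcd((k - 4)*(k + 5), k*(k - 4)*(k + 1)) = k - 4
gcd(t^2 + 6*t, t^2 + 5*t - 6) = t + 6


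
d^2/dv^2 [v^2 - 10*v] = 2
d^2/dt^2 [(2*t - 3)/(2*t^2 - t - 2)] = 2*(4*(2 - 3*t)*(-2*t^2 + t + 2) - (2*t - 3)*(4*t - 1)^2)/(-2*t^2 + t + 2)^3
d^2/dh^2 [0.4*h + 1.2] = 0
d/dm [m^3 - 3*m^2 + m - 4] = 3*m^2 - 6*m + 1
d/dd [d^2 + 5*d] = 2*d + 5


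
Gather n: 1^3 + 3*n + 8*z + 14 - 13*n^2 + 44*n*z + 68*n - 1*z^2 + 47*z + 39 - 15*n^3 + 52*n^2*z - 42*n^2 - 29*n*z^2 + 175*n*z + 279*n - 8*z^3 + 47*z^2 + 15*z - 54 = -15*n^3 + n^2*(52*z - 55) + n*(-29*z^2 + 219*z + 350) - 8*z^3 + 46*z^2 + 70*z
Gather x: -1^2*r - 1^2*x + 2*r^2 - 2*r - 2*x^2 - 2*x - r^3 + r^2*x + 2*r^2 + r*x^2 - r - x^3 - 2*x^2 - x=-r^3 + 4*r^2 - 4*r - x^3 + x^2*(r - 4) + x*(r^2 - 4)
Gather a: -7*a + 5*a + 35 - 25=10 - 2*a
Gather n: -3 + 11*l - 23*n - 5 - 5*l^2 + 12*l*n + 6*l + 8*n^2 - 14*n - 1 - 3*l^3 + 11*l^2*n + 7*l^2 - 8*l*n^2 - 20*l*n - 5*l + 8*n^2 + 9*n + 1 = -3*l^3 + 2*l^2 + 12*l + n^2*(16 - 8*l) + n*(11*l^2 - 8*l - 28) - 8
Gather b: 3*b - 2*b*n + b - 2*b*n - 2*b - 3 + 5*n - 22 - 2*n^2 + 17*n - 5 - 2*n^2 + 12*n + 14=b*(2 - 4*n) - 4*n^2 + 34*n - 16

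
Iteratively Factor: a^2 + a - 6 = (a - 2)*(a + 3)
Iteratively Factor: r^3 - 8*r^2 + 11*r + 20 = (r - 4)*(r^2 - 4*r - 5) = (r - 5)*(r - 4)*(r + 1)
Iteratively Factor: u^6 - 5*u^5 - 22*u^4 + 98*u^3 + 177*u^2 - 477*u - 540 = (u - 4)*(u^5 - u^4 - 26*u^3 - 6*u^2 + 153*u + 135) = (u - 5)*(u - 4)*(u^4 + 4*u^3 - 6*u^2 - 36*u - 27) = (u - 5)*(u - 4)*(u - 3)*(u^3 + 7*u^2 + 15*u + 9) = (u - 5)*(u - 4)*(u - 3)*(u + 3)*(u^2 + 4*u + 3) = (u - 5)*(u - 4)*(u - 3)*(u + 3)^2*(u + 1)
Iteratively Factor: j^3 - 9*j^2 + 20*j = (j)*(j^2 - 9*j + 20) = j*(j - 5)*(j - 4)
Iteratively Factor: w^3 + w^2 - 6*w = (w - 2)*(w^2 + 3*w) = w*(w - 2)*(w + 3)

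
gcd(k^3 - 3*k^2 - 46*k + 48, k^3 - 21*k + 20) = k - 1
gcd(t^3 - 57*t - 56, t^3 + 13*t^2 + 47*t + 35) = t^2 + 8*t + 7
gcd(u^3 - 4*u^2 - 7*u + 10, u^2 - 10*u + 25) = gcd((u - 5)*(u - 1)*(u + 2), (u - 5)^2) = u - 5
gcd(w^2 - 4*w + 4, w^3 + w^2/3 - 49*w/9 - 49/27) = 1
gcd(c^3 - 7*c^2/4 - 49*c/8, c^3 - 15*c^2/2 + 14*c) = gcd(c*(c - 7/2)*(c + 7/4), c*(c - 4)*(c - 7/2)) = c^2 - 7*c/2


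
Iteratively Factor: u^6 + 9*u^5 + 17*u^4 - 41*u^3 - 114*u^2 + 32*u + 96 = (u + 4)*(u^5 + 5*u^4 - 3*u^3 - 29*u^2 + 2*u + 24) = (u - 1)*(u + 4)*(u^4 + 6*u^3 + 3*u^2 - 26*u - 24) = (u - 1)*(u + 1)*(u + 4)*(u^3 + 5*u^2 - 2*u - 24) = (u - 1)*(u + 1)*(u + 4)^2*(u^2 + u - 6) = (u - 1)*(u + 1)*(u + 3)*(u + 4)^2*(u - 2)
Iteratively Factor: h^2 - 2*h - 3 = (h - 3)*(h + 1)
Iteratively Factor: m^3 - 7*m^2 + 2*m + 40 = (m - 5)*(m^2 - 2*m - 8) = (m - 5)*(m + 2)*(m - 4)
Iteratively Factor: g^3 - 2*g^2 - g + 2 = (g - 1)*(g^2 - g - 2) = (g - 1)*(g + 1)*(g - 2)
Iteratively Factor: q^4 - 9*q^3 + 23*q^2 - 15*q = (q)*(q^3 - 9*q^2 + 23*q - 15) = q*(q - 1)*(q^2 - 8*q + 15) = q*(q - 3)*(q - 1)*(q - 5)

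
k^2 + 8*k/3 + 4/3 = (k + 2/3)*(k + 2)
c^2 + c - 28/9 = (c - 4/3)*(c + 7/3)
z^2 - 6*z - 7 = (z - 7)*(z + 1)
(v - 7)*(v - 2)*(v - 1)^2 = v^4 - 11*v^3 + 33*v^2 - 37*v + 14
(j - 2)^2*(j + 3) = j^3 - j^2 - 8*j + 12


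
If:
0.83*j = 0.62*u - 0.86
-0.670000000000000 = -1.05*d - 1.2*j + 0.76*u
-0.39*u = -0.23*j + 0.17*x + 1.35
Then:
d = 0.101201651284478*x + 2.76778943493466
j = -0.581998895637769*x - 6.47377139701822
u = -0.779127553837659*x - 7.27940364439536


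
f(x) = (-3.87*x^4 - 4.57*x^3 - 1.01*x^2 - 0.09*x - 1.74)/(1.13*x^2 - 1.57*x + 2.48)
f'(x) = (1.57 - 2.26*x)*(-3.87*x^4 - 4.57*x^3 - 1.01*x^2 - 0.09*x - 1.74)/(1.13*x^2 - 1.57*x + 2.48)^2 + (-15.48*x^3 - 13.71*x^2 - 2.02*x - 0.09)/(1.13*x^2 - 1.57*x + 2.48) = (-8.7462*x^5 + 13.0636*x^4 - 24.0406*x^3 - 32.3134*x^2 - 1.0772*x - 2.955)/(1.2769*x^4 - 3.5482*x^3 + 8.0697*x^2 - 7.7872*x + 6.1504)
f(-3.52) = -18.57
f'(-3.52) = 15.24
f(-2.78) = -9.13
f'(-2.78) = 10.30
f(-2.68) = -8.13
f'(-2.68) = 9.64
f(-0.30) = -0.56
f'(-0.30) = -0.51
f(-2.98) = -11.32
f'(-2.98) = 11.62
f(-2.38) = -5.53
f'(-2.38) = 7.71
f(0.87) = -3.97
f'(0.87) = -10.59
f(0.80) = -3.28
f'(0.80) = -9.05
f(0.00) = -0.70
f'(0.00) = -0.48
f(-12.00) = -393.92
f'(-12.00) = 73.34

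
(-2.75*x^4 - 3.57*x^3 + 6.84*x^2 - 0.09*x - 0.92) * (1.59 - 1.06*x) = 2.915*x^5 - 0.5883*x^4 - 12.9267*x^3 + 10.971*x^2 + 0.8321*x - 1.4628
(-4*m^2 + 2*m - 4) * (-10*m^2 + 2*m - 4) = 40*m^4 - 28*m^3 + 60*m^2 - 16*m + 16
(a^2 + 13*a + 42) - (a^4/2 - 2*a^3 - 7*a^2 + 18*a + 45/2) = -a^4/2 + 2*a^3 + 8*a^2 - 5*a + 39/2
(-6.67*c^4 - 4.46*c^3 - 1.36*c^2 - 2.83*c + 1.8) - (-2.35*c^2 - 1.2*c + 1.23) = -6.67*c^4 - 4.46*c^3 + 0.99*c^2 - 1.63*c + 0.57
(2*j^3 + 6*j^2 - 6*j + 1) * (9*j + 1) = 18*j^4 + 56*j^3 - 48*j^2 + 3*j + 1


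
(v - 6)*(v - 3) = v^2 - 9*v + 18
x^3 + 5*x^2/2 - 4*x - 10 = (x - 2)*(x + 2)*(x + 5/2)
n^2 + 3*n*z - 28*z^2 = (n - 4*z)*(n + 7*z)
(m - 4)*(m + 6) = m^2 + 2*m - 24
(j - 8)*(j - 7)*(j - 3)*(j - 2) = j^4 - 20*j^3 + 137*j^2 - 370*j + 336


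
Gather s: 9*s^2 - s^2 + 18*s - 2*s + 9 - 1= 8*s^2 + 16*s + 8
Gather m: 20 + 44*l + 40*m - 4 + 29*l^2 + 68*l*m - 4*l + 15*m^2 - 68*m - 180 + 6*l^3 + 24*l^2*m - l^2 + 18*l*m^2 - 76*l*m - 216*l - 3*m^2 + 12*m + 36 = 6*l^3 + 28*l^2 - 176*l + m^2*(18*l + 12) + m*(24*l^2 - 8*l - 16) - 128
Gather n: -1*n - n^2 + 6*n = -n^2 + 5*n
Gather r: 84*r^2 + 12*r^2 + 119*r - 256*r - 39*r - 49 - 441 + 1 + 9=96*r^2 - 176*r - 480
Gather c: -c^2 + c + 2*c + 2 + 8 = -c^2 + 3*c + 10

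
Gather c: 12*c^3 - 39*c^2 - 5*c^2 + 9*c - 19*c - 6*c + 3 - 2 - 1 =12*c^3 - 44*c^2 - 16*c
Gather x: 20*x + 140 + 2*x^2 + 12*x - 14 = 2*x^2 + 32*x + 126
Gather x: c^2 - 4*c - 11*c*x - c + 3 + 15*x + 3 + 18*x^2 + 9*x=c^2 - 5*c + 18*x^2 + x*(24 - 11*c) + 6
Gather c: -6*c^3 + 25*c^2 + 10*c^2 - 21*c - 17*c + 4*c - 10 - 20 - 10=-6*c^3 + 35*c^2 - 34*c - 40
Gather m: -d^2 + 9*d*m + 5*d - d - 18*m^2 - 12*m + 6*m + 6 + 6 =-d^2 + 4*d - 18*m^2 + m*(9*d - 6) + 12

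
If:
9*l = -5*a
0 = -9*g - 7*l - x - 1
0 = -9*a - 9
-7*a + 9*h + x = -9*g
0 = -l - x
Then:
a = -1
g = -13/27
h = -19/81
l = 5/9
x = -5/9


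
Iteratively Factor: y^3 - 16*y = (y + 4)*(y^2 - 4*y) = y*(y + 4)*(y - 4)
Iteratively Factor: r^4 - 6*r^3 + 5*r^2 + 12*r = (r - 4)*(r^3 - 2*r^2 - 3*r) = (r - 4)*(r + 1)*(r^2 - 3*r) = r*(r - 4)*(r + 1)*(r - 3)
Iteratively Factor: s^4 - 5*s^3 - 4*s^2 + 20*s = (s + 2)*(s^3 - 7*s^2 + 10*s) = (s - 5)*(s + 2)*(s^2 - 2*s) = (s - 5)*(s - 2)*(s + 2)*(s)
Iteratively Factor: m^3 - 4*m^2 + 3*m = (m - 3)*(m^2 - m) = (m - 3)*(m - 1)*(m)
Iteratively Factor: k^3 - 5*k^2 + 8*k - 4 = (k - 1)*(k^2 - 4*k + 4) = (k - 2)*(k - 1)*(k - 2)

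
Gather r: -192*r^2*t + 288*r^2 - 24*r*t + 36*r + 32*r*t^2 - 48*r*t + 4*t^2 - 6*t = r^2*(288 - 192*t) + r*(32*t^2 - 72*t + 36) + 4*t^2 - 6*t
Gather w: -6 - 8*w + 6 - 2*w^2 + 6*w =-2*w^2 - 2*w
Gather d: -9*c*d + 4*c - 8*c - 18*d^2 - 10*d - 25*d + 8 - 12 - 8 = -4*c - 18*d^2 + d*(-9*c - 35) - 12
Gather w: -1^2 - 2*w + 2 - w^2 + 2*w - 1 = -w^2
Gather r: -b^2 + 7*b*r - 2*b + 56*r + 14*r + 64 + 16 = -b^2 - 2*b + r*(7*b + 70) + 80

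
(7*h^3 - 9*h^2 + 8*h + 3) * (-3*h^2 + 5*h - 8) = -21*h^5 + 62*h^4 - 125*h^3 + 103*h^2 - 49*h - 24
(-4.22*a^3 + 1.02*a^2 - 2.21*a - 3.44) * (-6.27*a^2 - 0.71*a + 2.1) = 26.4594*a^5 - 3.3992*a^4 + 4.2705*a^3 + 25.2799*a^2 - 2.1986*a - 7.224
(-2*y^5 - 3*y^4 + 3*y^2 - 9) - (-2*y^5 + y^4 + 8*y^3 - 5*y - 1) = -4*y^4 - 8*y^3 + 3*y^2 + 5*y - 8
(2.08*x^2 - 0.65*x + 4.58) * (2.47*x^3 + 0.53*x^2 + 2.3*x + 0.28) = 5.1376*x^5 - 0.5031*x^4 + 15.7521*x^3 + 1.5148*x^2 + 10.352*x + 1.2824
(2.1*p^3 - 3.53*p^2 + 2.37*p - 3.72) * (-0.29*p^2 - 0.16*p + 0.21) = -0.609*p^5 + 0.6877*p^4 + 0.3185*p^3 - 0.0417*p^2 + 1.0929*p - 0.7812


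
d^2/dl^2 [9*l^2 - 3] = 18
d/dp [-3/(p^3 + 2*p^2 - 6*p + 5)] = 3*(3*p^2 + 4*p - 6)/(p^3 + 2*p^2 - 6*p + 5)^2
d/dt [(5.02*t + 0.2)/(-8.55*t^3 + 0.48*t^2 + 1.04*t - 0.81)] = (85.842*t^3 + 2.7204*t^2 - 0.192*t - 4.2742)/(73.1025*t^6 - 8.208*t^5 - 17.5536*t^4 + 14.8494*t^3 + 0.304*t^2 - 1.6848*t + 0.6561)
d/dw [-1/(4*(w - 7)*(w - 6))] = (2*w - 13)/(4*(w - 7)^2*(w - 6)^2)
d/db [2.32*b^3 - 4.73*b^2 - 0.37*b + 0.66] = 6.96*b^2 - 9.46*b - 0.37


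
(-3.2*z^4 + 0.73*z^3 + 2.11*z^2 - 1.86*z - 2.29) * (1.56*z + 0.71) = -4.992*z^5 - 1.1332*z^4 + 3.8099*z^3 - 1.4035*z^2 - 4.893*z - 1.6259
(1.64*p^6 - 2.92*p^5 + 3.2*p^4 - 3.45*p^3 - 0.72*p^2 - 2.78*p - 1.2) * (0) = 0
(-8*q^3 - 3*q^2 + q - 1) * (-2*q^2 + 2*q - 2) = 16*q^5 - 10*q^4 + 8*q^3 + 10*q^2 - 4*q + 2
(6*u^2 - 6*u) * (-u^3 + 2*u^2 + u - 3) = -6*u^5 + 18*u^4 - 6*u^3 - 24*u^2 + 18*u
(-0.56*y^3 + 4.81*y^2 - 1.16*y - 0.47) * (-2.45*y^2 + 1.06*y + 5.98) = 1.372*y^5 - 12.3781*y^4 + 4.5918*y^3 + 28.6857*y^2 - 7.435*y - 2.8106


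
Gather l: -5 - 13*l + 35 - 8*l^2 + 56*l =-8*l^2 + 43*l + 30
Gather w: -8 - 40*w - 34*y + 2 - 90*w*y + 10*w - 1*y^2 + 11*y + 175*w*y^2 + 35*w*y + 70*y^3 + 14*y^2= w*(175*y^2 - 55*y - 30) + 70*y^3 + 13*y^2 - 23*y - 6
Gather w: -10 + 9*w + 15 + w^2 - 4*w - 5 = w^2 + 5*w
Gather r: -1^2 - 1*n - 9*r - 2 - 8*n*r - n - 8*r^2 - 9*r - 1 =-2*n - 8*r^2 + r*(-8*n - 18) - 4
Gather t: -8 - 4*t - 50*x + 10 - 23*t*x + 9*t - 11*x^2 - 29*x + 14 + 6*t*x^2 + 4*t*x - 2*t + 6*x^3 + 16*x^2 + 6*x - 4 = t*(6*x^2 - 19*x + 3) + 6*x^3 + 5*x^2 - 73*x + 12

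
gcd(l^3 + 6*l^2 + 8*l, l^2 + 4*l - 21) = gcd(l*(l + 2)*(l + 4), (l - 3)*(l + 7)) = 1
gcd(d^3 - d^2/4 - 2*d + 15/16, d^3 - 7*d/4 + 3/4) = d^2 + d - 3/4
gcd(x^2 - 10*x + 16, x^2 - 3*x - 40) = x - 8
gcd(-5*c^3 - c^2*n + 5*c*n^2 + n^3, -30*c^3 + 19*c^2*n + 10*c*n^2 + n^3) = 5*c^2 - 4*c*n - n^2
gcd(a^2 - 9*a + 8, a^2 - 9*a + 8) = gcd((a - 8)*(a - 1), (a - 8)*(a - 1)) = a^2 - 9*a + 8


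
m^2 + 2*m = m*(m + 2)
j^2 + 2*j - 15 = (j - 3)*(j + 5)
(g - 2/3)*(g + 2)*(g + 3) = g^3 + 13*g^2/3 + 8*g/3 - 4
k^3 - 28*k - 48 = (k - 6)*(k + 2)*(k + 4)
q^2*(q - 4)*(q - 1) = q^4 - 5*q^3 + 4*q^2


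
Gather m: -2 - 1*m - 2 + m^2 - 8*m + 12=m^2 - 9*m + 8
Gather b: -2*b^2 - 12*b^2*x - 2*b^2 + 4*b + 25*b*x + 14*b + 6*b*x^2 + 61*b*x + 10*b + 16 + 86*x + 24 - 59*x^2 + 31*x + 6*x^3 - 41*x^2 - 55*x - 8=b^2*(-12*x - 4) + b*(6*x^2 + 86*x + 28) + 6*x^3 - 100*x^2 + 62*x + 32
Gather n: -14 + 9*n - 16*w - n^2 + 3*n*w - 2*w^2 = -n^2 + n*(3*w + 9) - 2*w^2 - 16*w - 14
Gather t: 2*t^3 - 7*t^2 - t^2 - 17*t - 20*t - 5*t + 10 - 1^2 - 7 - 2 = 2*t^3 - 8*t^2 - 42*t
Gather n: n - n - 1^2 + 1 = 0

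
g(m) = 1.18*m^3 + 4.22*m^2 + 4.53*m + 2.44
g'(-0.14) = 3.42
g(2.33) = 50.83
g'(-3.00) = 11.07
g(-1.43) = 1.14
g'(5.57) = 161.37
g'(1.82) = 31.62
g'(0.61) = 11.00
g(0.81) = 9.51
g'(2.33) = 43.41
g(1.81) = 31.46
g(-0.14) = 1.89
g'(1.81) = 31.40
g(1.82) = 31.78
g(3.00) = 85.87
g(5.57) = 362.51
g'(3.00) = 61.71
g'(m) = 3.54*m^2 + 8.44*m + 4.53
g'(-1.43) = -0.30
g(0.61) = 7.04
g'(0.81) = 13.69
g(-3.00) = -5.03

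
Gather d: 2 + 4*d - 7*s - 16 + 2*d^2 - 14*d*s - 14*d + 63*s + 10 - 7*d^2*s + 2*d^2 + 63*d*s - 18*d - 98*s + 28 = d^2*(4 - 7*s) + d*(49*s - 28) - 42*s + 24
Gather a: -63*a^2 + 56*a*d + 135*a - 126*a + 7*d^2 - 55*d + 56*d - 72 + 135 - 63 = -63*a^2 + a*(56*d + 9) + 7*d^2 + d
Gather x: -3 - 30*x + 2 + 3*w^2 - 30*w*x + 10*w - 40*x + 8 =3*w^2 + 10*w + x*(-30*w - 70) + 7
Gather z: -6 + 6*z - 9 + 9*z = 15*z - 15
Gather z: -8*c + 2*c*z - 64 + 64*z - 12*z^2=-8*c - 12*z^2 + z*(2*c + 64) - 64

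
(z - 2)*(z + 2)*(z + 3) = z^3 + 3*z^2 - 4*z - 12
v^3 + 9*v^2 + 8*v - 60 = (v - 2)*(v + 5)*(v + 6)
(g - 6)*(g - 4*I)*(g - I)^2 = g^4 - 6*g^3 - 6*I*g^3 - 9*g^2 + 36*I*g^2 + 54*g + 4*I*g - 24*I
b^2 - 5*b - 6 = (b - 6)*(b + 1)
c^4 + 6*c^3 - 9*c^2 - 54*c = c*(c - 3)*(c + 3)*(c + 6)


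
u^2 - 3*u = u*(u - 3)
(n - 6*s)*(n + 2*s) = n^2 - 4*n*s - 12*s^2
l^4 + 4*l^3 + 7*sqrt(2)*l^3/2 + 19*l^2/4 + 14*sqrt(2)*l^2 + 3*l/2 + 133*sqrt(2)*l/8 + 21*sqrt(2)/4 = (l + 3/2)*(l + 7*sqrt(2)/2)*(sqrt(2)*l/2 + sqrt(2))*(sqrt(2)*l + sqrt(2)/2)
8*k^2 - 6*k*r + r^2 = (-4*k + r)*(-2*k + r)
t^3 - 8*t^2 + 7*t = t*(t - 7)*(t - 1)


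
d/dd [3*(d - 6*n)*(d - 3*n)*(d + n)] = 9*d^2 - 48*d*n + 27*n^2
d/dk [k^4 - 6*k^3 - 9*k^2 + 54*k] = 4*k^3 - 18*k^2 - 18*k + 54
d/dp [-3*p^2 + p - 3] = 1 - 6*p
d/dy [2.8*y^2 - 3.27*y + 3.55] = 5.6*y - 3.27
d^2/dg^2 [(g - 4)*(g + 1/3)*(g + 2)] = 6*g - 10/3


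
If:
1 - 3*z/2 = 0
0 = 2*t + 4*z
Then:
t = -4/3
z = 2/3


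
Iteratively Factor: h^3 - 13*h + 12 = (h - 3)*(h^2 + 3*h - 4) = (h - 3)*(h + 4)*(h - 1)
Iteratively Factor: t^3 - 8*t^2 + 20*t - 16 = (t - 4)*(t^2 - 4*t + 4) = (t - 4)*(t - 2)*(t - 2)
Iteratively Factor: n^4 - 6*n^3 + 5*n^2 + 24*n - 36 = (n - 3)*(n^3 - 3*n^2 - 4*n + 12) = (n - 3)*(n + 2)*(n^2 - 5*n + 6) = (n - 3)^2*(n + 2)*(n - 2)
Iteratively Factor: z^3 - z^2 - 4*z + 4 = (z - 1)*(z^2 - 4) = (z - 1)*(z + 2)*(z - 2)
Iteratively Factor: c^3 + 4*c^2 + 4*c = (c + 2)*(c^2 + 2*c) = c*(c + 2)*(c + 2)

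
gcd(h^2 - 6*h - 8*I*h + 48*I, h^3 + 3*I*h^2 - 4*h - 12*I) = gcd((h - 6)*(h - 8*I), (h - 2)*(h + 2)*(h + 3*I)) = 1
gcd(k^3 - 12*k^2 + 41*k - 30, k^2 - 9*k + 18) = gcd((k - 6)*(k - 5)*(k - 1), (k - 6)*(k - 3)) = k - 6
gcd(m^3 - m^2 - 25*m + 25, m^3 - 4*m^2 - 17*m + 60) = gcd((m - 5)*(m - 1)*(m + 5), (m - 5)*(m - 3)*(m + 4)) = m - 5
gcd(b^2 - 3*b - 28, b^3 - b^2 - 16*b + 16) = b + 4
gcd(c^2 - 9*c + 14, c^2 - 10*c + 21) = c - 7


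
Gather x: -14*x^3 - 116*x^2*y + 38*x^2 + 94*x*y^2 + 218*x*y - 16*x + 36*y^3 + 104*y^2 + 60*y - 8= -14*x^3 + x^2*(38 - 116*y) + x*(94*y^2 + 218*y - 16) + 36*y^3 + 104*y^2 + 60*y - 8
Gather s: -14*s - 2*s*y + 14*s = -2*s*y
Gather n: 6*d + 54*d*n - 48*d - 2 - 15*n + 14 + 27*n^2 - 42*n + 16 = -42*d + 27*n^2 + n*(54*d - 57) + 28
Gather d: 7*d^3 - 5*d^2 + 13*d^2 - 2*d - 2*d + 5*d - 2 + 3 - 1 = 7*d^3 + 8*d^2 + d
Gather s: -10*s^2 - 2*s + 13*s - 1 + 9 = -10*s^2 + 11*s + 8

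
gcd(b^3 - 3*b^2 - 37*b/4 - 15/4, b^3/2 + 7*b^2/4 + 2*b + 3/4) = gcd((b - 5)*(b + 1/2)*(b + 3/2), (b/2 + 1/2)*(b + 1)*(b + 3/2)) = b + 3/2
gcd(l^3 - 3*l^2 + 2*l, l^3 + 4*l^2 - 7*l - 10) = l - 2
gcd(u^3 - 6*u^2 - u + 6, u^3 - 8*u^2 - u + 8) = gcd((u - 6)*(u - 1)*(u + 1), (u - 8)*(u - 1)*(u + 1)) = u^2 - 1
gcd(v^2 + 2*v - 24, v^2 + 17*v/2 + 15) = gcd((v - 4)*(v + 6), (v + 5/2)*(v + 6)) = v + 6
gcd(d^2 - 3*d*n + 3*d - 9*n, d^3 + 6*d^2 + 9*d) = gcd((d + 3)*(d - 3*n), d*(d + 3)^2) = d + 3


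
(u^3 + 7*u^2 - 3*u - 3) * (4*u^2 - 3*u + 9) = 4*u^5 + 25*u^4 - 24*u^3 + 60*u^2 - 18*u - 27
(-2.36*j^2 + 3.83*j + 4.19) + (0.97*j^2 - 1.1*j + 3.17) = -1.39*j^2 + 2.73*j + 7.36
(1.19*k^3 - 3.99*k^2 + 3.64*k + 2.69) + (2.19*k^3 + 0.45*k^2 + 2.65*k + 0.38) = 3.38*k^3 - 3.54*k^2 + 6.29*k + 3.07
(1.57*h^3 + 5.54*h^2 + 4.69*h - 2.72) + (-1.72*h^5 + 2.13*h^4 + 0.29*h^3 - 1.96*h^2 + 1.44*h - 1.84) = -1.72*h^5 + 2.13*h^4 + 1.86*h^3 + 3.58*h^2 + 6.13*h - 4.56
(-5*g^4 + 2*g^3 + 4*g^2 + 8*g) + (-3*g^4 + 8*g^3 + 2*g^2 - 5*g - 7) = -8*g^4 + 10*g^3 + 6*g^2 + 3*g - 7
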